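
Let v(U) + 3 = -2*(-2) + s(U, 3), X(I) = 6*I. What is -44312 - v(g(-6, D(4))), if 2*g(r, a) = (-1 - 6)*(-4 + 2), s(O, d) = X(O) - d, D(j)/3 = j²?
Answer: -44352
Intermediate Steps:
D(j) = 3*j²
s(O, d) = -d + 6*O (s(O, d) = 6*O - d = -d + 6*O)
g(r, a) = 7 (g(r, a) = ((-1 - 6)*(-4 + 2))/2 = (-7*(-2))/2 = (½)*14 = 7)
v(U) = -2 + 6*U (v(U) = -3 + (-2*(-2) + (-1*3 + 6*U)) = -3 + (4 + (-3 + 6*U)) = -3 + (1 + 6*U) = -2 + 6*U)
-44312 - v(g(-6, D(4))) = -44312 - (-2 + 6*7) = -44312 - (-2 + 42) = -44312 - 1*40 = -44312 - 40 = -44352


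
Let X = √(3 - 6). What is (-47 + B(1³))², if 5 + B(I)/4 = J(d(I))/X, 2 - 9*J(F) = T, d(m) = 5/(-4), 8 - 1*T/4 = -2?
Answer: 1067723/243 - 20368*I*√3/27 ≈ 4393.9 - 1306.6*I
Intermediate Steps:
T = 40 (T = 32 - 4*(-2) = 32 + 8 = 40)
d(m) = -5/4 (d(m) = 5*(-¼) = -5/4)
J(F) = -38/9 (J(F) = 2/9 - ⅑*40 = 2/9 - 40/9 = -38/9)
X = I*√3 (X = √(-3) = I*√3 ≈ 1.732*I)
B(I) = -20 + 152*I*√3/27 (B(I) = -20 + 4*(-38*(-I*√3/3)/9) = -20 + 4*(-(-38)*I*√3/27) = -20 + 4*(38*I*√3/27) = -20 + 152*I*√3/27)
(-47 + B(1³))² = (-47 + (-20 + 152*I*√3/27))² = (-67 + 152*I*√3/27)²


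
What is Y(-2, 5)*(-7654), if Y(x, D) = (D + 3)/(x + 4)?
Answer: -30616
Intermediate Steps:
Y(x, D) = (3 + D)/(4 + x)
Y(-2, 5)*(-7654) = ((3 + 5)/(4 - 2))*(-7654) = (8/2)*(-7654) = ((½)*8)*(-7654) = 4*(-7654) = -30616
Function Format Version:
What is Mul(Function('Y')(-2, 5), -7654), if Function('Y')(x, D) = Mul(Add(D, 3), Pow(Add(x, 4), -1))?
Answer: -30616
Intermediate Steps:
Function('Y')(x, D) = Mul(Pow(Add(4, x), -1), Add(3, D)) (Function('Y')(x, D) = Mul(Add(3, D), Pow(Add(4, x), -1)) = Mul(Pow(Add(4, x), -1), Add(3, D)))
Mul(Function('Y')(-2, 5), -7654) = Mul(Mul(Pow(Add(4, -2), -1), Add(3, 5)), -7654) = Mul(Mul(Pow(2, -1), 8), -7654) = Mul(Mul(Rational(1, 2), 8), -7654) = Mul(4, -7654) = -30616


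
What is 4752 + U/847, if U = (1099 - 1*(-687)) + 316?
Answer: 4027046/847 ≈ 4754.5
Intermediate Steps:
U = 2102 (U = (1099 + 687) + 316 = 1786 + 316 = 2102)
4752 + U/847 = 4752 + 2102/847 = 4027046/847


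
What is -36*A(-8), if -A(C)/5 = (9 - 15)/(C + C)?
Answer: 135/2 ≈ 67.500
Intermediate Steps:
A(C) = 15/C (A(C) = -5*(9 - 15)/(C + C) = -(-30)/(2*C) = -(-30)*1/(2*C) = -(-15)/C = 15/C)
-36*A(-8) = -540/(-8) = -540*(-1)/8 = -36*(-15/8) = 135/2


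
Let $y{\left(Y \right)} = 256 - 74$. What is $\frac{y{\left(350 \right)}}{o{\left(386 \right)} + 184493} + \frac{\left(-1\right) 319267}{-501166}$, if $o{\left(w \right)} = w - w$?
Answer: $\frac{58993738843}{92461618838} \approx 0.63803$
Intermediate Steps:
$o{\left(w \right)} = 0$
$y{\left(Y \right)} = 182$ ($y{\left(Y \right)} = 256 - 74 = 182$)
$\frac{y{\left(350 \right)}}{o{\left(386 \right)} + 184493} + \frac{\left(-1\right) 319267}{-501166} = \frac{182}{0 + 184493} + \frac{\left(-1\right) 319267}{-501166} = \frac{182}{184493} - - \frac{319267}{501166} = 182 \cdot \frac{1}{184493} + \frac{319267}{501166} = \frac{182}{184493} + \frac{319267}{501166} = \frac{58993738843}{92461618838}$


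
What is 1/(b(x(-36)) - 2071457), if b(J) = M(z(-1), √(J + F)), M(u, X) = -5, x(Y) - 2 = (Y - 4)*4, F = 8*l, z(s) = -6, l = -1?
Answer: -1/2071462 ≈ -4.8275e-7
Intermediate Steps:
F = -8 (F = 8*(-1) = -8)
x(Y) = -14 + 4*Y (x(Y) = 2 + (Y - 4)*4 = 2 + (-4 + Y)*4 = 2 + (-16 + 4*Y) = -14 + 4*Y)
b(J) = -5
1/(b(x(-36)) - 2071457) = 1/(-5 - 2071457) = 1/(-2071462) = -1/2071462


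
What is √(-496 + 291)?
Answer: I*√205 ≈ 14.318*I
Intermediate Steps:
√(-496 + 291) = √(-205) = I*√205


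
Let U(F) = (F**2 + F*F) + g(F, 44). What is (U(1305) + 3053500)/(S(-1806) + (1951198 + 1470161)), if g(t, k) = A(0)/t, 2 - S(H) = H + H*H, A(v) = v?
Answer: 6459550/161531 ≈ 39.990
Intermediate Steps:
S(H) = 2 - H - H**2 (S(H) = 2 - (H + H*H) = 2 - (H + H**2) = 2 + (-H - H**2) = 2 - H - H**2)
g(t, k) = 0 (g(t, k) = 0/t = 0)
U(F) = 2*F**2 (U(F) = (F**2 + F*F) + 0 = (F**2 + F**2) + 0 = 2*F**2 + 0 = 2*F**2)
(U(1305) + 3053500)/(S(-1806) + (1951198 + 1470161)) = (2*1305**2 + 3053500)/((2 - 1*(-1806) - 1*(-1806)**2) + (1951198 + 1470161)) = (2*1703025 + 3053500)/((2 + 1806 - 1*3261636) + 3421359) = (3406050 + 3053500)/((2 + 1806 - 3261636) + 3421359) = 6459550/(-3259828 + 3421359) = 6459550/161531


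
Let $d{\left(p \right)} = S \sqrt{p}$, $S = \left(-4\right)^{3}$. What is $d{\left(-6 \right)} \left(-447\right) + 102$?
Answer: $102 + 28608 i \sqrt{6} \approx 102.0 + 70075.0 i$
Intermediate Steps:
$S = -64$
$d{\left(p \right)} = - 64 \sqrt{p}$
$d{\left(-6 \right)} \left(-447\right) + 102 = - 64 \sqrt{-6} \left(-447\right) + 102 = - 64 i \sqrt{6} \left(-447\right) + 102 = 28608 i \sqrt{6} + 102 = 102 + 28608 i \sqrt{6}$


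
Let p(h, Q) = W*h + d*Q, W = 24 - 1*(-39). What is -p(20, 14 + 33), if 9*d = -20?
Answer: -10400/9 ≈ -1155.6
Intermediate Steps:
W = 63 (W = 24 + 39 = 63)
d = -20/9 (d = (⅑)*(-20) = -20/9 ≈ -2.2222)
p(h, Q) = 63*h - 20*Q/9
-p(20, 14 + 33) = -(63*20 - 20*(14 + 33)/9) = -(1260 - 20/9*47) = -(1260 - 940/9) = -1*10400/9 = -10400/9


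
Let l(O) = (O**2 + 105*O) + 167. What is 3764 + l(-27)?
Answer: 1825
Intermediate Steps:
l(O) = 167 + O**2 + 105*O
3764 + l(-27) = 3764 + (167 + (-27)**2 + 105*(-27)) = 3764 + (167 + 729 - 2835) = 3764 - 1939 = 1825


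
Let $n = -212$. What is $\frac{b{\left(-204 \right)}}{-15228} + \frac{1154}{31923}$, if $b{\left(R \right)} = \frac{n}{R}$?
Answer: $\frac{99392977}{2754699516} \approx 0.036081$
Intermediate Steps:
$b{\left(R \right)} = - \frac{212}{R}$
$\frac{b{\left(-204 \right)}}{-15228} + \frac{1154}{31923} = \frac{\left(-212\right) \frac{1}{-204}}{-15228} + \frac{1154}{31923} = \left(-212\right) \left(- \frac{1}{204}\right) \left(- \frac{1}{15228}\right) + 1154 \cdot \frac{1}{31923} = \frac{53}{51} \left(- \frac{1}{15228}\right) + \frac{1154}{31923} = - \frac{53}{776628} + \frac{1154}{31923} = \frac{99392977}{2754699516}$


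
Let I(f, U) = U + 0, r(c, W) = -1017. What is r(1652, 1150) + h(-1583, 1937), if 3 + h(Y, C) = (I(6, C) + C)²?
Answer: 15006856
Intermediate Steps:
I(f, U) = U
h(Y, C) = -3 + 4*C² (h(Y, C) = -3 + (C + C)² = -3 + (2*C)² = -3 + 4*C²)
r(1652, 1150) + h(-1583, 1937) = -1017 + (-3 + 4*1937²) = -1017 + (-3 + 4*3751969) = -1017 + (-3 + 15007876) = -1017 + 15007873 = 15006856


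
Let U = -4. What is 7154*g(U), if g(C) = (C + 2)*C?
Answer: 57232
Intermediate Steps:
g(C) = C*(2 + C) (g(C) = (2 + C)*C = C*(2 + C))
7154*g(U) = 7154*(-4*(2 - 4)) = 7154*(-4*(-2)) = 7154*8 = 57232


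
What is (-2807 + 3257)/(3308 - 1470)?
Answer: 225/919 ≈ 0.24483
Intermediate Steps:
(-2807 + 3257)/(3308 - 1470) = 450/1838 = 450*(1/1838) = 225/919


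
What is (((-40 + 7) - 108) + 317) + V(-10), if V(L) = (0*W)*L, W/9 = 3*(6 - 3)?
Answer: 176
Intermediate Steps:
W = 81 (W = 9*(3*(6 - 3)) = 9*(3*3) = 9*9 = 81)
V(L) = 0 (V(L) = (0*81)*L = 0*L = 0)
(((-40 + 7) - 108) + 317) + V(-10) = (((-40 + 7) - 108) + 317) + 0 = ((-33 - 108) + 317) + 0 = (-141 + 317) + 0 = 176 + 0 = 176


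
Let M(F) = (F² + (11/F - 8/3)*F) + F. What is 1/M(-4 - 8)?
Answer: 1/175 ≈ 0.0057143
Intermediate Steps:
M(F) = F + F² + F*(-8/3 + 11/F) (M(F) = (F² + (11/F - 8*⅓)*F) + F = (F² + (11/F - 8/3)*F) + F = (F² + (-8/3 + 11/F)*F) + F = (F² + F*(-8/3 + 11/F)) + F = F + F² + F*(-8/3 + 11/F))
1/M(-4 - 8) = 1/(11 + (-4 - 8)² - 5*(-4 - 8)/3) = 1/(11 + (-12)² - 5/3*(-12)) = 1/(11 + 144 + 20) = 1/175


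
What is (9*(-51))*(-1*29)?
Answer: 13311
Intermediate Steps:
(9*(-51))*(-1*29) = -459*(-29) = 13311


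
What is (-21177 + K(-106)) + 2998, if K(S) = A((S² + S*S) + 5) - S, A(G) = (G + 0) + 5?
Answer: 4409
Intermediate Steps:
A(G) = 5 + G (A(G) = G + 5 = 5 + G)
K(S) = 10 - S + 2*S² (K(S) = (5 + ((S² + S*S) + 5)) - S = (5 + ((S² + S²) + 5)) - S = (5 + (2*S² + 5)) - S = (5 + (5 + 2*S²)) - S = (10 + 2*S²) - S = 10 - S + 2*S²)
(-21177 + K(-106)) + 2998 = (-21177 + (10 - 1*(-106) + 2*(-106)²)) + 2998 = (-21177 + (10 + 106 + 2*11236)) + 2998 = (-21177 + (10 + 106 + 22472)) + 2998 = (-21177 + 22588) + 2998 = 1411 + 2998 = 4409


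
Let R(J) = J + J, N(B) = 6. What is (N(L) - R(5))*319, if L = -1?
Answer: -1276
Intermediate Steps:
R(J) = 2*J
(N(L) - R(5))*319 = (6 - 2*5)*319 = (6 - 1*10)*319 = (6 - 10)*319 = -4*319 = -1276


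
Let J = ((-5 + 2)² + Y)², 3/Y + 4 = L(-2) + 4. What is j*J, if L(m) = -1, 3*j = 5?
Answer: 60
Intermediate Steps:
j = 5/3 (j = (⅓)*5 = 5/3 ≈ 1.6667)
Y = -3 (Y = 3/(-4 + (-1 + 4)) = 3/(-4 + 3) = 3/(-1) = 3*(-1) = -3)
J = 36 (J = ((-5 + 2)² - 3)² = ((-3)² - 3)² = (9 - 3)² = 6² = 36)
j*J = (5/3)*36 = 60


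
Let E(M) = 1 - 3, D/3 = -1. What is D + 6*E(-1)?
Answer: -15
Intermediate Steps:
D = -3 (D = 3*(-1) = -3)
E(M) = -2
D + 6*E(-1) = -3 + 6*(-2) = -3 - 12 = -15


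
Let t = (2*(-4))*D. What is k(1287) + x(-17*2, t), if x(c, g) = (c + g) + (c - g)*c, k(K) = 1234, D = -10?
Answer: 5156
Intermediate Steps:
t = 80 (t = (2*(-4))*(-10) = -8*(-10) = 80)
x(c, g) = c + g + c*(c - g) (x(c, g) = (c + g) + c*(c - g) = c + g + c*(c - g))
k(1287) + x(-17*2, t) = 1234 + (-17*2 + 80 + (-17*2)² - 1*(-17*2)*80) = 1234 + (-34 + 80 + (-34)² - 1*(-34)*80) = 1234 + (-34 + 80 + 1156 + 2720) = 1234 + 3922 = 5156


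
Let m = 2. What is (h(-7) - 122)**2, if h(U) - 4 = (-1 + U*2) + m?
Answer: 17161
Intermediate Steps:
h(U) = 5 + 2*U (h(U) = 4 + ((-1 + U*2) + 2) = 4 + ((-1 + 2*U) + 2) = 4 + (1 + 2*U) = 5 + 2*U)
(h(-7) - 122)**2 = ((5 + 2*(-7)) - 122)**2 = ((5 - 14) - 122)**2 = (-9 - 122)**2 = (-131)**2 = 17161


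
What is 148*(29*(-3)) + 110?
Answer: -12766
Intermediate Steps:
148*(29*(-3)) + 110 = 148*(-87) + 110 = -12876 + 110 = -12766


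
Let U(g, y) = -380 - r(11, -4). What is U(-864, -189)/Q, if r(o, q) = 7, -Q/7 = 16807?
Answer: 387/117649 ≈ 0.0032894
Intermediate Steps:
Q = -117649 (Q = -7*16807 = -117649)
U(g, y) = -387 (U(g, y) = -380 - 1*7 = -380 - 7 = -387)
U(-864, -189)/Q = -387/(-117649) = -387*(-1/117649) = 387/117649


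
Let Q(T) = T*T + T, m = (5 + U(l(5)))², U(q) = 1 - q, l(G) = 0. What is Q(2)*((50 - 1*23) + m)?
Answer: 378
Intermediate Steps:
m = 36 (m = (5 + (1 - 1*0))² = (5 + (1 + 0))² = (5 + 1)² = 6² = 36)
Q(T) = T + T² (Q(T) = T² + T = T + T²)
Q(2)*((50 - 1*23) + m) = (2*(1 + 2))*((50 - 1*23) + 36) = (2*3)*((50 - 23) + 36) = 6*(27 + 36) = 6*63 = 378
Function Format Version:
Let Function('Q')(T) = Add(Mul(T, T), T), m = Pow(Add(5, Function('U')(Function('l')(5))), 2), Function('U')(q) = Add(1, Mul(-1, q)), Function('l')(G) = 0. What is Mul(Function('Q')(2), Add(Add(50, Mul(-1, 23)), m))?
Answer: 378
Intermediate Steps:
m = 36 (m = Pow(Add(5, Add(1, Mul(-1, 0))), 2) = Pow(Add(5, Add(1, 0)), 2) = Pow(Add(5, 1), 2) = Pow(6, 2) = 36)
Function('Q')(T) = Add(T, Pow(T, 2)) (Function('Q')(T) = Add(Pow(T, 2), T) = Add(T, Pow(T, 2)))
Mul(Function('Q')(2), Add(Add(50, Mul(-1, 23)), m)) = Mul(Mul(2, Add(1, 2)), Add(Add(50, Mul(-1, 23)), 36)) = Mul(Mul(2, 3), Add(Add(50, -23), 36)) = Mul(6, Add(27, 36)) = Mul(6, 63) = 378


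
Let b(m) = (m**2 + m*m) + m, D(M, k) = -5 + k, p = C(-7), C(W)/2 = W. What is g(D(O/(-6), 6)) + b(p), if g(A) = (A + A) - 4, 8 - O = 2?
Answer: 376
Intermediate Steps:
O = 6 (O = 8 - 1*2 = 8 - 2 = 6)
C(W) = 2*W
p = -14 (p = 2*(-7) = -14)
g(A) = -4 + 2*A (g(A) = 2*A - 4 = -4 + 2*A)
b(m) = m + 2*m**2 (b(m) = (m**2 + m**2) + m = 2*m**2 + m = m + 2*m**2)
g(D(O/(-6), 6)) + b(p) = (-4 + 2*(-5 + 6)) - 14*(1 + 2*(-14)) = (-4 + 2*1) - 14*(1 - 28) = (-4 + 2) - 14*(-27) = -2 + 378 = 376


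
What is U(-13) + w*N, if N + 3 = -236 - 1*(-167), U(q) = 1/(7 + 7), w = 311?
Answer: -313487/14 ≈ -22392.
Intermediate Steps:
U(q) = 1/14
N = -72 (N = -3 + (-236 - 1*(-167)) = -3 + (-236 + 167) = -3 - 69 = -72)
U(-13) + w*N = 1/14 + 311*(-72) = 1/14 - 22392 = -313487/14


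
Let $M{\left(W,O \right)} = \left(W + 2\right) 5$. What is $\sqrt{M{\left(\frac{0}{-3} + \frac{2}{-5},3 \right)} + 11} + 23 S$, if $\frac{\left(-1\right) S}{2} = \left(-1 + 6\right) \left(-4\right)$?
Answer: $920 + \sqrt{19} \approx 924.36$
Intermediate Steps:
$S = 40$ ($S = - 2 \left(-1 + 6\right) \left(-4\right) = - 2 \cdot 5 \left(-4\right) = \left(-2\right) \left(-20\right) = 40$)
$M{\left(W,O \right)} = 10 + 5 W$ ($M{\left(W,O \right)} = \left(2 + W\right) 5 = 10 + 5 W$)
$\sqrt{M{\left(\frac{0}{-3} + \frac{2}{-5},3 \right)} + 11} + 23 S = \sqrt{\left(10 + 5 \left(\frac{0}{-3} + \frac{2}{-5}\right)\right) + 11} + 23 \cdot 40 = \sqrt{\left(10 + 5 \left(0 \left(- \frac{1}{3}\right) + 2 \left(- \frac{1}{5}\right)\right)\right) + 11} + 920 = \sqrt{\left(10 + 5 \left(0 - \frac{2}{5}\right)\right) + 11} + 920 = \sqrt{\left(10 + 5 \left(- \frac{2}{5}\right)\right) + 11} + 920 = \sqrt{\left(10 - 2\right) + 11} + 920 = \sqrt{8 + 11} + 920 = \sqrt{19} + 920 = 920 + \sqrt{19}$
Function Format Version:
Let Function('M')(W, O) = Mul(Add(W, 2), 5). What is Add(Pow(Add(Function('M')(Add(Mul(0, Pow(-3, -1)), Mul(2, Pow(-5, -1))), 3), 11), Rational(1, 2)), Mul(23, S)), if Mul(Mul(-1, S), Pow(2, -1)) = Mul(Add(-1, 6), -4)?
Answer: Add(920, Pow(19, Rational(1, 2))) ≈ 924.36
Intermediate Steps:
S = 40 (S = Mul(-2, Mul(Add(-1, 6), -4)) = Mul(-2, Mul(5, -4)) = Mul(-2, -20) = 40)
Function('M')(W, O) = Add(10, Mul(5, W)) (Function('M')(W, O) = Mul(Add(2, W), 5) = Add(10, Mul(5, W)))
Add(Pow(Add(Function('M')(Add(Mul(0, Pow(-3, -1)), Mul(2, Pow(-5, -1))), 3), 11), Rational(1, 2)), Mul(23, S)) = Add(Pow(Add(Add(10, Mul(5, Add(Mul(0, Pow(-3, -1)), Mul(2, Pow(-5, -1))))), 11), Rational(1, 2)), Mul(23, 40)) = Add(Pow(Add(Add(10, Mul(5, Add(Mul(0, Rational(-1, 3)), Mul(2, Rational(-1, 5))))), 11), Rational(1, 2)), 920) = Add(Pow(Add(Add(10, Mul(5, Add(0, Rational(-2, 5)))), 11), Rational(1, 2)), 920) = Add(Pow(Add(Add(10, Mul(5, Rational(-2, 5))), 11), Rational(1, 2)), 920) = Add(Pow(Add(Add(10, -2), 11), Rational(1, 2)), 920) = Add(Pow(Add(8, 11), Rational(1, 2)), 920) = Add(Pow(19, Rational(1, 2)), 920) = Add(920, Pow(19, Rational(1, 2)))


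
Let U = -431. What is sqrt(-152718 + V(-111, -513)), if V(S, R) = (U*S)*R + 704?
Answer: I*sqrt(24694447) ≈ 4969.4*I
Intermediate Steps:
V(S, R) = 704 - 431*R*S (V(S, R) = (-431*S)*R + 704 = -431*R*S + 704 = 704 - 431*R*S)
sqrt(-152718 + V(-111, -513)) = sqrt(-152718 + (704 - 431*(-513)*(-111))) = sqrt(-152718 + (704 - 24542433)) = sqrt(-152718 - 24541729) = sqrt(-24694447) = I*sqrt(24694447)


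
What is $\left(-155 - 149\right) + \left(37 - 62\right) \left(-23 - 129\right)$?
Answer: $3496$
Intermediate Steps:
$\left(-155 - 149\right) + \left(37 - 62\right) \left(-23 - 129\right) = -304 - -3800 = -304 + 3800 = 3496$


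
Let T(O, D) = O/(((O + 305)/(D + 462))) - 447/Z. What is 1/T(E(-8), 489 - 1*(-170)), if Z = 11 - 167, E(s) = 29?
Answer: 8684/870117 ≈ 0.0099803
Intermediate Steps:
Z = -156
T(O, D) = 149/52 + O*(462 + D)/(305 + O) (T(O, D) = O/(((O + 305)/(D + 462))) - 447/(-156) = O/(((305 + O)/(462 + D))) - 447*(-1/156) = O/(((305 + O)/(462 + D))) + 149/52 = O*((462 + D)/(305 + O)) + 149/52 = O*(462 + D)/(305 + O) + 149/52 = 149/52 + O*(462 + D)/(305 + O))
1/T(E(-8), 489 - 1*(-170)) = 1/((45445 + 24173*29 + 52*(489 - 1*(-170))*29)/(52*(305 + 29))) = 1/((1/52)*(45445 + 701017 + 52*(489 + 170)*29)/334) = 1/((1/52)*(1/334)*(45445 + 701017 + 52*659*29)) = 1/((1/52)*(1/334)*(45445 + 701017 + 993772)) = 1/((1/52)*(1/334)*1740234) = 1/(870117/8684) = 8684/870117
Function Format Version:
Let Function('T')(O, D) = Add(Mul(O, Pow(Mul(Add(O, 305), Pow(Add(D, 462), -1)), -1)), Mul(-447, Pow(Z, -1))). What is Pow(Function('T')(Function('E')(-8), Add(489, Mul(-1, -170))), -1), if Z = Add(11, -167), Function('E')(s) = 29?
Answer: Rational(8684, 870117) ≈ 0.0099803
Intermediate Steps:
Z = -156
Function('T')(O, D) = Add(Rational(149, 52), Mul(O, Pow(Add(305, O), -1), Add(462, D))) (Function('T')(O, D) = Add(Mul(O, Pow(Mul(Add(O, 305), Pow(Add(D, 462), -1)), -1)), Mul(-447, Pow(-156, -1))) = Add(Mul(O, Pow(Mul(Add(305, O), Pow(Add(462, D), -1)), -1)), Mul(-447, Rational(-1, 156))) = Add(Mul(O, Pow(Mul(Pow(Add(462, D), -1), Add(305, O)), -1)), Rational(149, 52)) = Add(Mul(O, Mul(Pow(Add(305, O), -1), Add(462, D))), Rational(149, 52)) = Add(Mul(O, Pow(Add(305, O), -1), Add(462, D)), Rational(149, 52)) = Add(Rational(149, 52), Mul(O, Pow(Add(305, O), -1), Add(462, D))))
Pow(Function('T')(Function('E')(-8), Add(489, Mul(-1, -170))), -1) = Pow(Mul(Rational(1, 52), Pow(Add(305, 29), -1), Add(45445, Mul(24173, 29), Mul(52, Add(489, Mul(-1, -170)), 29))), -1) = Pow(Mul(Rational(1, 52), Pow(334, -1), Add(45445, 701017, Mul(52, Add(489, 170), 29))), -1) = Pow(Mul(Rational(1, 52), Rational(1, 334), Add(45445, 701017, Mul(52, 659, 29))), -1) = Pow(Mul(Rational(1, 52), Rational(1, 334), Add(45445, 701017, 993772)), -1) = Pow(Mul(Rational(1, 52), Rational(1, 334), 1740234), -1) = Pow(Rational(870117, 8684), -1) = Rational(8684, 870117)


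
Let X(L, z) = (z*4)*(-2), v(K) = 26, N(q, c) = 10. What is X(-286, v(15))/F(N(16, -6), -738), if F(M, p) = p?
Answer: 104/369 ≈ 0.28184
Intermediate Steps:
X(L, z) = -8*z (X(L, z) = (4*z)*(-2) = -8*z)
X(-286, v(15))/F(N(16, -6), -738) = -8*26/(-738) = -208*(-1/738) = 104/369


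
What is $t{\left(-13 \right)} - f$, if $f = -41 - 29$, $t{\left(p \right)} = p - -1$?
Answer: $58$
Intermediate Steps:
$t{\left(p \right)} = 1 + p$ ($t{\left(p \right)} = p + 1 = 1 + p$)
$f = -70$ ($f = -41 - 29 = -70$)
$t{\left(-13 \right)} - f = \left(1 - 13\right) - -70 = -12 + 70 = 58$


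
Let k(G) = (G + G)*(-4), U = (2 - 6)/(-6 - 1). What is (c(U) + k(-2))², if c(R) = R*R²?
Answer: 30824704/117649 ≈ 262.01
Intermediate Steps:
U = 4/7 (U = -4/(-7) = -4*(-⅐) = 4/7 ≈ 0.57143)
k(G) = -8*G (k(G) = (2*G)*(-4) = -8*G)
c(R) = R³
(c(U) + k(-2))² = ((4/7)³ - 8*(-2))² = (64/343 + 16)² = (5552/343)² = 30824704/117649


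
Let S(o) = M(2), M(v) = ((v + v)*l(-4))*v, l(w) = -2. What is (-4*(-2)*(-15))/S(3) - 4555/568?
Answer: -295/568 ≈ -0.51937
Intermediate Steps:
M(v) = -4*v**2 (M(v) = ((v + v)*(-2))*v = ((2*v)*(-2))*v = (-4*v)*v = -4*v**2)
S(o) = -16 (S(o) = -4*2**2 = -4*4 = -16)
(-4*(-2)*(-15))/S(3) - 4555/568 = (-4*(-2)*(-15))/(-16) - 4555/568 = (8*(-15))*(-1/16) - 4555*1/568 = -120*(-1/16) - 4555/568 = 15/2 - 4555/568 = -295/568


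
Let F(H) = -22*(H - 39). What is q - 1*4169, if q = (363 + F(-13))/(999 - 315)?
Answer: -2850089/684 ≈ -4166.8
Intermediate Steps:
F(H) = 858 - 22*H (F(H) = -22*(-39 + H) = 858 - 22*H)
q = 1507/684 (q = (363 + (858 - 22*(-13)))/(999 - 315) = (363 + (858 + 286))/684 = (363 + 1144)*(1/684) = 1507*(1/684) = 1507/684 ≈ 2.2032)
q - 1*4169 = 1507/684 - 1*4169 = 1507/684 - 4169 = -2850089/684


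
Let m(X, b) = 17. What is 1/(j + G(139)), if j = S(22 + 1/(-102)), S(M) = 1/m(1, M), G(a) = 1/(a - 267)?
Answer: 2176/111 ≈ 19.604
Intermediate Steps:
G(a) = 1/(-267 + a)
S(M) = 1/17
j = 1/17 ≈ 0.058824
1/(j + G(139)) = 1/(1/17 + 1/(-267 + 139)) = 1/(1/17 + 1/(-128)) = 1/(1/17 - 1/128) = 1/(111/2176) = 2176/111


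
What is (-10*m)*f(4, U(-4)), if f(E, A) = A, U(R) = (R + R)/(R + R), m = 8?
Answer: -80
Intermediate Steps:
U(R) = 1 (U(R) = (2*R)/((2*R)) = (2*R)*(1/(2*R)) = 1)
(-10*m)*f(4, U(-4)) = -10*8*1 = -80*1 = -80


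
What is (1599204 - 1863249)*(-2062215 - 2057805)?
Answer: 1087870680900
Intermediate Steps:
(1599204 - 1863249)*(-2062215 - 2057805) = -264045*(-4120020) = 1087870680900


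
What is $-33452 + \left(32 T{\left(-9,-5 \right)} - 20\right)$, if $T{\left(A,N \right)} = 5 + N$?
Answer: $-33472$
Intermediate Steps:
$-33452 + \left(32 T{\left(-9,-5 \right)} - 20\right) = -33452 - \left(20 - 32 \left(5 - 5\right)\right) = -33452 + \left(32 \cdot 0 - 20\right) = -33452 + \left(0 - 20\right) = -33452 - 20 = -33472$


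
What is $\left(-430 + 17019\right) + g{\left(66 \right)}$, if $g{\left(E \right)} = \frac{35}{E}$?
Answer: $\frac{1094909}{66} \approx 16590.0$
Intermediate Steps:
$\left(-430 + 17019\right) + g{\left(66 \right)} = \left(-430 + 17019\right) + \frac{35}{66} = 16589 + 35 \cdot \frac{1}{66} = 16589 + \frac{35}{66} = \frac{1094909}{66}$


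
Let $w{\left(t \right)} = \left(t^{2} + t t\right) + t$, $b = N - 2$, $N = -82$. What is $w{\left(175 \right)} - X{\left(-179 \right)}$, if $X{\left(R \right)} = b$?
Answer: $61509$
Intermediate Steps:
$b = -84$ ($b = -82 - 2 = -84$)
$X{\left(R \right)} = -84$
$w{\left(t \right)} = t + 2 t^{2}$ ($w{\left(t \right)} = \left(t^{2} + t^{2}\right) + t = 2 t^{2} + t = t + 2 t^{2}$)
$w{\left(175 \right)} - X{\left(-179 \right)} = 175 \left(1 + 2 \cdot 175\right) - -84 = 175 \left(1 + 350\right) + 84 = 175 \cdot 351 + 84 = 61425 + 84 = 61509$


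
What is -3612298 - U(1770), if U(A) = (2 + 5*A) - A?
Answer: -3619380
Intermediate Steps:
U(A) = 2 + 4*A
-3612298 - U(1770) = -3612298 - (2 + 4*1770) = -3612298 - (2 + 7080) = -3612298 - 1*7082 = -3612298 - 7082 = -3619380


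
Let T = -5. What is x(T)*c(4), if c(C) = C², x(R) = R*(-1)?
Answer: 80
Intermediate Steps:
x(R) = -R
x(T)*c(4) = -1*(-5)*4² = 5*16 = 80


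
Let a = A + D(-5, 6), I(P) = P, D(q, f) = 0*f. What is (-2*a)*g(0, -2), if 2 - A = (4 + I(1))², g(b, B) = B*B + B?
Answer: 92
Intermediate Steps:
D(q, f) = 0
g(b, B) = B + B² (g(b, B) = B² + B = B + B²)
A = -23 (A = 2 - (4 + 1)² = 2 - 1*5² = 2 - 1*25 = 2 - 25 = -23)
a = -23 (a = -23 + 0 = -23)
(-2*a)*g(0, -2) = (-2*(-23))*(-2*(1 - 2)) = 46*(-2*(-1)) = 46*2 = 92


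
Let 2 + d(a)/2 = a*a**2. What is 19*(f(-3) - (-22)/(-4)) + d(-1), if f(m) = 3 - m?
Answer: 7/2 ≈ 3.5000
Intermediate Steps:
d(a) = -4 + 2*a**3 (d(a) = -4 + 2*(a*a**2) = -4 + 2*a**3)
19*(f(-3) - (-22)/(-4)) + d(-1) = 19*((3 - 1*(-3)) - (-22)/(-4)) + (-4 + 2*(-1)**3) = 19*((3 + 3) - (-22)*(-1)/4) + (-4 + 2*(-1)) = 19*(6 - 1*11/2) + (-4 - 2) = 19*(6 - 11/2) - 6 = 19*(1/2) - 6 = 19/2 - 6 = 7/2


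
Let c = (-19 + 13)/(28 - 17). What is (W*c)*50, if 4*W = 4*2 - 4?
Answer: -300/11 ≈ -27.273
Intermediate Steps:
c = -6/11 ≈ -0.54545
W = 1 (W = (4*2 - 4)/4 = (8 - 4)/4 = (¼)*4 = 1)
(W*c)*50 = (1*(-6/11))*50 = -6/11*50 = -300/11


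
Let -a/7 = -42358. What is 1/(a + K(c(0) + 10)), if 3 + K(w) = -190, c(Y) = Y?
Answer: 1/296313 ≈ 3.3748e-6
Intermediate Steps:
a = 296506 (a = -7*(-42358) = 296506)
K(w) = -193 (K(w) = -3 - 190 = -193)
1/(a + K(c(0) + 10)) = 1/(296506 - 193) = 1/296313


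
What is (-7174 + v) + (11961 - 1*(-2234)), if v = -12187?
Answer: -5166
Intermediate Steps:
(-7174 + v) + (11961 - 1*(-2234)) = (-7174 - 12187) + (11961 - 1*(-2234)) = -19361 + (11961 + 2234) = -19361 + 14195 = -5166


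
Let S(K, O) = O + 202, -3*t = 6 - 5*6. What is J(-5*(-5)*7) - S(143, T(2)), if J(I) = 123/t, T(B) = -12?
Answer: -1397/8 ≈ -174.63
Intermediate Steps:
t = 8 (t = -(6 - 5*6)/3 = -(6 - 30)/3 = -1/3*(-24) = 8)
S(K, O) = 202 + O
J(I) = 123/8
J(-5*(-5)*7) - S(143, T(2)) = 123/8 - (202 - 12) = 123/8 - 1*190 = 123/8 - 190 = -1397/8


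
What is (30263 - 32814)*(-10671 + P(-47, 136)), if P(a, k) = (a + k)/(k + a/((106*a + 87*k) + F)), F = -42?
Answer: 25201439710849/925841 ≈ 2.7220e+7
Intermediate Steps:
P(a, k) = (a + k)/(k + a/(-42 + 87*k + 106*a)) (P(a, k) = (a + k)/(k + a/((106*a + 87*k) - 42)) = (a + k)/(k + a/((87*k + 106*a) - 42)) = (a + k)/(k + a/(-42 + 87*k + 106*a)))
(30263 - 32814)*(-10671 + P(-47, 136)) = (30263 - 32814)*(-10671 + (-42*(-47) - 42*136 + 87*136² + 106*(-47)² + 193*(-47)*136)/(-47 - 42*136 + 87*136² + 106*(-47)*136)) = -2551*(-10671 + (1974 - 5712 + 87*18496 + 106*2209 - 1233656)/(-47 - 5712 + 87*18496 - 677552)) = -2551*(-10671 + (1974 - 5712 + 1609152 + 234154 - 1233656)/(-47 - 5712 + 1609152 - 677552)) = -2551*(-10671 + 605912/925841) = -2551*(-9879043399/925841) = 25201439710849/925841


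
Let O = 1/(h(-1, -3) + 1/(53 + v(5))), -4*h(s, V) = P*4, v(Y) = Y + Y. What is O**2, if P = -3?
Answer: 3969/36100 ≈ 0.10994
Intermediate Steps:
v(Y) = 2*Y
h(s, V) = 3 (h(s, V) = -(-3)*4/4 = -1/4*(-12) = 3)
O = 63/190 (O = 1/(3 + 1/(53 + 2*5)) = 1/(3 + 1/(53 + 10)) = 1/(3 + 1/63) = 1/(190/63) = 63/190 ≈ 0.33158)
O**2 = (63/190)**2 = 3969/36100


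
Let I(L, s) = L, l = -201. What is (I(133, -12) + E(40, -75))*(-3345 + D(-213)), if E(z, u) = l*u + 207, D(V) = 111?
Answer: -49852110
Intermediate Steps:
E(z, u) = 207 - 201*u (E(z, u) = -201*u + 207 = 207 - 201*u)
(I(133, -12) + E(40, -75))*(-3345 + D(-213)) = (133 + (207 - 201*(-75)))*(-3345 + 111) = (133 + (207 + 15075))*(-3234) = (133 + 15282)*(-3234) = 15415*(-3234) = -49852110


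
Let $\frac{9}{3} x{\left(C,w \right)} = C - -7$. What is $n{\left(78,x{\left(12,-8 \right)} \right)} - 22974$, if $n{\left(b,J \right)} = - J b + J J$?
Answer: $- \frac{210851}{9} \approx -23428.0$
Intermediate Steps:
$x{\left(C,w \right)} = \frac{7}{3} + \frac{C}{3}$ ($x{\left(C,w \right)} = \frac{C - -7}{3} = \frac{C + 7}{3} = \frac{7 + C}{3} = \frac{7}{3} + \frac{C}{3}$)
$n{\left(b,J \right)} = J^{2} - J b$ ($n{\left(b,J \right)} = - J b + J^{2} = J^{2} - J b$)
$n{\left(78,x{\left(12,-8 \right)} \right)} - 22974 = \left(\frac{7}{3} + \frac{1}{3} \cdot 12\right) \left(\left(\frac{7}{3} + \frac{1}{3} \cdot 12\right) - 78\right) - 22974 = \left(\frac{7}{3} + 4\right) \left(\left(\frac{7}{3} + 4\right) - 78\right) - 22974 = \frac{19 \left(\frac{19}{3} - 78\right)}{3} - 22974 = \frac{19}{3} \left(- \frac{215}{3}\right) - 22974 = - \frac{4085}{9} - 22974 = - \frac{210851}{9}$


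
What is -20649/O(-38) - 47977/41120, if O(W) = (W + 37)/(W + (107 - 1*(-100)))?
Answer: 143495634743/41120 ≈ 3.4897e+6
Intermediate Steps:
O(W) = (37 + W)/(207 + W) (O(W) = (37 + W)/(W + (107 + 100)) = (37 + W)/(W + 207) = (37 + W)/(207 + W))
-20649/O(-38) - 47977/41120 = -20649*(207 - 38)/(37 - 38) - 47977/41120 = -20649/(-1/169) - 47977*1/41120 = -20649/((1/169)*(-1)) - 47977/41120 = -20649/(-1/169) - 47977/41120 = -20649*(-169) - 47977/41120 = 3489681 - 47977/41120 = 143495634743/41120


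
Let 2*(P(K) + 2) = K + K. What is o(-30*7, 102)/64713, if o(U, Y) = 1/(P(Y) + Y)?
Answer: 1/13072026 ≈ 7.6499e-8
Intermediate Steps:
P(K) = -2 + K (P(K) = -2 + (K + K)/2 = -2 + (2*K)/2 = -2 + K)
o(U, Y) = 1/(-2 + 2*Y) (o(U, Y) = 1/((-2 + Y) + Y) = 1/(-2 + 2*Y))
o(-30*7, 102)/64713 = (1/(2*(-1 + 102)))/64713 = ((½)/101)*(1/64713) = ((½)*(1/101))*(1/64713) = (1/202)*(1/64713) = 1/13072026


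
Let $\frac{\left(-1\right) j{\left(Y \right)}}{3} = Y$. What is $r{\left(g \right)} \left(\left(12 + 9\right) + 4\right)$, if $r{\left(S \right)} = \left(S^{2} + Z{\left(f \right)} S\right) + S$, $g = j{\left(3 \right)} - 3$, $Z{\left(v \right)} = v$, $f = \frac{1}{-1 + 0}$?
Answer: $3600$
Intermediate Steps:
$f = -1$ ($f = \frac{1}{-1} = -1$)
$j{\left(Y \right)} = - 3 Y$
$g = -12$ ($g = \left(-3\right) 3 - 3 = -9 - 3 = -12$)
$r{\left(S \right)} = S^{2}$ ($r{\left(S \right)} = \left(S^{2} - S\right) + S = S^{2}$)
$r{\left(g \right)} \left(\left(12 + 9\right) + 4\right) = \left(-12\right)^{2} \left(\left(12 + 9\right) + 4\right) = 144 \left(21 + 4\right) = 144 \cdot 25 = 3600$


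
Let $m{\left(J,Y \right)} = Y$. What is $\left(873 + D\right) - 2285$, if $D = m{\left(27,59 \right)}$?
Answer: $-1353$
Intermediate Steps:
$D = 59$
$\left(873 + D\right) - 2285 = \left(873 + 59\right) - 2285 = 932 - 2285 = -1353$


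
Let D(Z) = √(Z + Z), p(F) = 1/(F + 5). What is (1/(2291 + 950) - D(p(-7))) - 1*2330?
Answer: -7551529/3241 - I ≈ -2330.0 - 1.0*I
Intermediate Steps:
p(F) = 1/(5 + F)
D(Z) = √2*√Z (D(Z) = √(2*Z) = √2*√Z)
(1/(2291 + 950) - D(p(-7))) - 1*2330 = (1/(2291 + 950) - √2*√(1/(5 - 7))) - 1*2330 = (1/3241 - √2*√(1/(-2))) - 2330 = (1/3241 - √2*√(-½)) - 2330 = (1/3241 - √2*I*√2/2) - 2330 = (1/3241 - I) - 2330 = -7551529/3241 - I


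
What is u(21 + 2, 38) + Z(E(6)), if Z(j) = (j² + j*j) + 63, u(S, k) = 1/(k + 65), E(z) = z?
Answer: 13906/103 ≈ 135.01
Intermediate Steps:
u(S, k) = 1/(65 + k)
Z(j) = 63 + 2*j² (Z(j) = (j² + j²) + 63 = 2*j² + 63 = 63 + 2*j²)
u(21 + 2, 38) + Z(E(6)) = 1/(65 + 38) + (63 + 2*6²) = 1/103 + (63 + 2*36) = 1/103 + (63 + 72) = 1/103 + 135 = 13906/103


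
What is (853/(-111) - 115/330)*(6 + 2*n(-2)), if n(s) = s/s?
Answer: -26156/407 ≈ -64.265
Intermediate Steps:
n(s) = 1
(853/(-111) - 115/330)*(6 + 2*n(-2)) = (853/(-111) - 115/330)*(6 + 2*1) = (853*(-1/111) - 115*1/330)*(6 + 2) = (-853/111 - 23/66)*8 = -6539/814*8 = -26156/407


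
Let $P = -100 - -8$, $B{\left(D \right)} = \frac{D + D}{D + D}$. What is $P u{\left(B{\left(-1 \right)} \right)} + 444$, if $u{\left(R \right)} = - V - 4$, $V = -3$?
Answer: $536$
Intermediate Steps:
$B{\left(D \right)} = 1$ ($B{\left(D \right)} = \frac{2 D}{2 D} = 2 D \frac{1}{2 D} = 1$)
$P = -92$ ($P = -100 + 8 = -92$)
$u{\left(R \right)} = -1$ ($u{\left(R \right)} = \left(-1\right) \left(-3\right) - 4 = 3 - 4 = -1$)
$P u{\left(B{\left(-1 \right)} \right)} + 444 = \left(-92\right) \left(-1\right) + 444 = 92 + 444 = 536$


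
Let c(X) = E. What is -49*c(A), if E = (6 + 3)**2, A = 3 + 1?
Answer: -3969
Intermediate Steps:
A = 4
E = 81 (E = 9**2 = 81)
c(X) = 81
-49*c(A) = -49*81 = -3969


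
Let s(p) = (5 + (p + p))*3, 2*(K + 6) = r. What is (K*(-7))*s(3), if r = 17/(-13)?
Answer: 39963/26 ≈ 1537.0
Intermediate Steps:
r = -17/13 (r = 17*(-1/13) = -17/13 ≈ -1.3077)
K = -173/26 (K = -6 + (1/2)*(-17/13) = -6 - 17/26 = -173/26 ≈ -6.6538)
s(p) = 15 + 6*p (s(p) = (5 + 2*p)*3 = 15 + 6*p)
(K*(-7))*s(3) = (-173/26*(-7))*(15 + 6*3) = 1211*(15 + 18)/26 = (1211/26)*33 = 39963/26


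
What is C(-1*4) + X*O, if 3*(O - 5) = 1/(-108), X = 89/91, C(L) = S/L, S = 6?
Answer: 99865/29484 ≈ 3.3871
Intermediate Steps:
C(L) = 6/L
X = 89/91 (X = 89*(1/91) = 89/91 ≈ 0.97802)
O = 1619/324 (O = 5 + (1/3)/(-108) = 5 + (1/3)*(-1/108) = 5 - 1/324 = 1619/324 ≈ 4.9969)
C(-1*4) + X*O = 6/((-1*4)) + (89/91)*(1619/324) = 6/(-4) + 144091/29484 = 6*(-1/4) + 144091/29484 = -3/2 + 144091/29484 = 99865/29484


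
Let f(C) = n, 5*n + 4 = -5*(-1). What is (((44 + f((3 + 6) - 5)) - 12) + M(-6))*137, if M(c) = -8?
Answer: 16577/5 ≈ 3315.4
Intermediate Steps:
n = ⅕ (n = -⅘ + (-5*(-1))/5 = -⅘ + (⅕)*5 = -⅘ + 1 = ⅕ ≈ 0.20000)
f(C) = ⅕
(((44 + f((3 + 6) - 5)) - 12) + M(-6))*137 = (((44 + ⅕) - 12) - 8)*137 = ((221/5 - 12) - 8)*137 = (161/5 - 8)*137 = (121/5)*137 = 16577/5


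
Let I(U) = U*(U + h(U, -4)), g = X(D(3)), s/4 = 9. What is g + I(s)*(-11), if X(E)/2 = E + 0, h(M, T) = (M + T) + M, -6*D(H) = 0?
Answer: -41184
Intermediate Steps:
s = 36 (s = 4*9 = 36)
D(H) = 0 (D(H) = -⅙*0 = 0)
h(M, T) = T + 2*M
X(E) = 2*E (X(E) = 2*(E + 0) = 2*E)
g = 0 (g = 2*0 = 0)
I(U) = U*(-4 + 3*U) (I(U) = U*(U + (-4 + 2*U)) = U*(-4 + 3*U))
g + I(s)*(-11) = 0 + (36*(-4 + 3*36))*(-11) = 0 + (36*(-4 + 108))*(-11) = 0 + (36*104)*(-11) = 0 + 3744*(-11) = 0 - 41184 = -41184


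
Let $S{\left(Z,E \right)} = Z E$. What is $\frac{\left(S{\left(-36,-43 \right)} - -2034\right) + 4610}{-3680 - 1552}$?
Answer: $- \frac{512}{327} \approx -1.5658$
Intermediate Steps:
$S{\left(Z,E \right)} = E Z$
$\frac{\left(S{\left(-36,-43 \right)} - -2034\right) + 4610}{-3680 - 1552} = \frac{\left(\left(-43\right) \left(-36\right) - -2034\right) + 4610}{-3680 - 1552} = \frac{\left(1548 + 2034\right) + 4610}{-5232} = \left(3582 + 4610\right) \left(- \frac{1}{5232}\right) = 8192 \left(- \frac{1}{5232}\right) = - \frac{512}{327}$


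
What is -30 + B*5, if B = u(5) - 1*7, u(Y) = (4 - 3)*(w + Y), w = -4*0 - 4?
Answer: -60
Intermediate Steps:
w = -4 (w = 0 - 4 = -4)
u(Y) = -4 + Y (u(Y) = (4 - 3)*(-4 + Y) = 1*(-4 + Y) = -4 + Y)
B = -6 (B = (-4 + 5) - 1*7 = 1 - 7 = -6)
-30 + B*5 = -30 - 6*5 = -30 - 30 = -60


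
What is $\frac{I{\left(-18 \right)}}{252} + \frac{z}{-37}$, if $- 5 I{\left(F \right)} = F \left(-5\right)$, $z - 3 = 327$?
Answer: $- \frac{4657}{518} \approx -8.9903$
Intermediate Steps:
$z = 330$ ($z = 3 + 327 = 330$)
$I{\left(F \right)} = F$ ($I{\left(F \right)} = - \frac{F \left(-5\right)}{5} = - \frac{\left(-5\right) F}{5} = F$)
$\frac{I{\left(-18 \right)}}{252} + \frac{z}{-37} = - \frac{18}{252} + \frac{330}{-37} = \left(-18\right) \frac{1}{252} + 330 \left(- \frac{1}{37}\right) = - \frac{1}{14} - \frac{330}{37} = - \frac{4657}{518}$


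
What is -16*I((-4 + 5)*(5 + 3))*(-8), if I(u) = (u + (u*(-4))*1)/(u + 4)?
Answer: -256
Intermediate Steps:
I(u) = -3*u/(4 + u) (I(u) = (u - 4*u*1)/(4 + u) = (u - 4*u)/(4 + u) = (-3*u)/(4 + u) = -3*u/(4 + u))
-16*I((-4 + 5)*(5 + 3))*(-8) = -(-48)*(-4 + 5)*(5 + 3)/(4 + (-4 + 5)*(5 + 3))*(-8) = -(-48)*1*8/(4 + 1*8)*(-8) = -(-48)*8/(4 + 8)*(-8) = -(-48)*8/12*(-8) = -16*(-2)*(-8) = 32*(-8) = -256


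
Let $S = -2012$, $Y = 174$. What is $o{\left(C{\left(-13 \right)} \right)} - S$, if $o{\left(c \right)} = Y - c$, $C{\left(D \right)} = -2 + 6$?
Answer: $2182$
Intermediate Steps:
$C{\left(D \right)} = 4$
$o{\left(c \right)} = 174 - c$
$o{\left(C{\left(-13 \right)} \right)} - S = \left(174 - 4\right) - -2012 = \left(174 - 4\right) + 2012 = 170 + 2012 = 2182$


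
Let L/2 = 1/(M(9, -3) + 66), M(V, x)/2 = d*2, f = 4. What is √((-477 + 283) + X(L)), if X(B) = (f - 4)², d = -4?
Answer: I*√194 ≈ 13.928*I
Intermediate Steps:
M(V, x) = -16 (M(V, x) = 2*(-4*2) = 2*(-8) = -16)
L = 1/25 (L = 2/(-16 + 66) = 2/50 = 2*(1/50) = 1/25 ≈ 0.040000)
X(B) = 0 (X(B) = (4 - 4)² = 0² = 0)
√((-477 + 283) + X(L)) = √((-477 + 283) + 0) = √(-194 + 0) = √(-194) = I*√194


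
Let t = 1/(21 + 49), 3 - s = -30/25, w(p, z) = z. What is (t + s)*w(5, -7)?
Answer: -59/2 ≈ -29.500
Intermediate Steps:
s = 21/5 (s = 3 - (-30)/25 = 3 - 1*(-6/5) = 3 + 6/5 = 21/5 ≈ 4.2000)
t = 1/70 ≈ 0.014286
(t + s)*w(5, -7) = (1/70 + 21/5)*(-7) = (59/14)*(-7) = -59/2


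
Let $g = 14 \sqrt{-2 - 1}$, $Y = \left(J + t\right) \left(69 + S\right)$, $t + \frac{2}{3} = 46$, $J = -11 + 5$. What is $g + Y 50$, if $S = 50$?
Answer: $\frac{702100}{3} + 14 i \sqrt{3} \approx 2.3403 \cdot 10^{5} + 24.249 i$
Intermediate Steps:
$J = -6$
$t = \frac{136}{3}$ ($t = - \frac{2}{3} + 46 = \frac{136}{3} \approx 45.333$)
$Y = \frac{14042}{3}$ ($Y = \left(-6 + \frac{136}{3}\right) \left(69 + 50\right) = \frac{118}{3} \cdot 119 = \frac{14042}{3} \approx 4680.7$)
$g = 14 i \sqrt{3}$ ($g = 14 \sqrt{-3} = 14 i \sqrt{3} \approx 24.249 i$)
$g + Y 50 = 14 i \sqrt{3} + \frac{14042}{3} \cdot 50 = 14 i \sqrt{3} + \frac{702100}{3} = \frac{702100}{3} + 14 i \sqrt{3}$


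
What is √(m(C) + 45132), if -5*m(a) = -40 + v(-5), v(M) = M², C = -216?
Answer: 3*√5015 ≈ 212.45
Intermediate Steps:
m(a) = 3 (m(a) = -(-40 + (-5)²)/5 = -(-40 + 25)/5 = -⅕*(-15) = 3)
√(m(C) + 45132) = √(3 + 45132) = √45135 = 3*√5015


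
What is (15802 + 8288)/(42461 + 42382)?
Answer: 730/2571 ≈ 0.28394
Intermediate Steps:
(15802 + 8288)/(42461 + 42382) = 24090/84843 = 24090*(1/84843) = 730/2571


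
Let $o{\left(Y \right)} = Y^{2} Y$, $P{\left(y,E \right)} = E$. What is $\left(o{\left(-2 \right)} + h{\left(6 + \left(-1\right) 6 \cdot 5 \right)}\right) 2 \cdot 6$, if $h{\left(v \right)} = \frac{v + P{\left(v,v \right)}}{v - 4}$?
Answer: $- \frac{528}{7} \approx -75.429$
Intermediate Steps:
$h{\left(v \right)} = \frac{2 v}{-4 + v}$ ($h{\left(v \right)} = \frac{v + v}{v - 4} = \frac{2 v}{-4 + v}$)
$o{\left(Y \right)} = Y^{3}$
$\left(o{\left(-2 \right)} + h{\left(6 + \left(-1\right) 6 \cdot 5 \right)}\right) 2 \cdot 6 = \left(\left(-2\right)^{3} + \frac{2 \left(6 + \left(-1\right) 6 \cdot 5\right)}{-4 + \left(6 + \left(-1\right) 6 \cdot 5\right)}\right) 2 \cdot 6 = \left(-8 + \frac{2 \left(6 - 30\right)}{-4 + \left(6 - 30\right)}\right) 12 = \left(-8 + 2 \left(-24\right) \frac{1}{-4 - 24}\right) 12 = \left(-8 + 2 \left(-24\right) \frac{1}{-28}\right) 12 = \left(-8 + 2 \left(-24\right) \left(- \frac{1}{28}\right)\right) 12 = \left(-8 + \frac{12}{7}\right) 12 = \left(- \frac{44}{7}\right) 12 = - \frac{528}{7}$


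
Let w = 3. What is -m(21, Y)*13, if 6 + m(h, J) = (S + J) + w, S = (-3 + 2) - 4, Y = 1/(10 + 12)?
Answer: 2275/22 ≈ 103.41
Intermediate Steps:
Y = 1/22 ≈ 0.045455
S = -5 (S = -1 - 4 = -5)
m(h, J) = -8 + J (m(h, J) = -6 + ((-5 + J) + 3) = -6 + (-2 + J) = -8 + J)
-m(21, Y)*13 = -(-8 + 1/22)*13 = -(-175)*13/22 = -1*(-2275/22) = 2275/22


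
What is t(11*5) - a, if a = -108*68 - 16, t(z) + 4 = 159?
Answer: 7515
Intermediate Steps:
t(z) = 155 (t(z) = -4 + 159 = 155)
a = -7360 (a = -7344 - 16 = -7360)
t(11*5) - a = 155 - 1*(-7360) = 155 + 7360 = 7515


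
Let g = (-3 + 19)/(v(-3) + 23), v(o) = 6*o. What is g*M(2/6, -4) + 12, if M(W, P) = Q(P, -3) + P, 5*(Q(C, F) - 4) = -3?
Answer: 252/25 ≈ 10.080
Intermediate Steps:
Q(C, F) = 17/5 (Q(C, F) = 4 + (⅕)*(-3) = 4 - ⅗ = 17/5)
M(W, P) = 17/5 + P
g = 16/5 (g = (-3 + 19)/(6*(-3) + 23) = 16/(-18 + 23) = 16/5 ≈ 3.2000)
g*M(2/6, -4) + 12 = 16*(17/5 - 4)/5 + 12 = (16/5)*(-⅗) + 12 = -48/25 + 12 = 252/25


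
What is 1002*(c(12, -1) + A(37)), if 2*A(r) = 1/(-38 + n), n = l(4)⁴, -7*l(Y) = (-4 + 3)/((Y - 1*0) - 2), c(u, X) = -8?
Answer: -11721059328/1459807 ≈ -8029.2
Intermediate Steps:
l(Y) = 1/(7*(-2 + Y)) (l(Y) = -(-4 + 3)/(7*((Y - 1*0) - 2)) = -(-1)/(7*((Y + 0) - 2)) = -(-1)/(7*(Y - 2)) = -(-1)/(7*(-2 + Y)) = 1/(7*(-2 + Y)))
n = 1/38416 (n = (1/(7*(-2 + 4)))⁴ = ((⅐)/2)⁴ = ((⅐)*(½))⁴ = (1/14)⁴ = 1/38416 ≈ 2.6031e-5)
A(r) = -19208/1459807 (A(r) = 1/(2*(-38 + 1/38416)) = 1/(2*(-1459807/38416)) = (½)*(-38416/1459807) = -19208/1459807)
1002*(c(12, -1) + A(37)) = 1002*(-8 - 19208/1459807) = 1002*(-11697664/1459807) = -11721059328/1459807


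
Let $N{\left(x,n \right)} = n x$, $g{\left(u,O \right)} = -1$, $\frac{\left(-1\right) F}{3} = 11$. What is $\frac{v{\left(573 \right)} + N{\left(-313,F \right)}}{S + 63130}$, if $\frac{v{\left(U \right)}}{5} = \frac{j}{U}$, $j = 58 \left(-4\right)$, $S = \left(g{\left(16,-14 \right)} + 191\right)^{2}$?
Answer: $\frac{5917357}{56858790} \approx 0.10407$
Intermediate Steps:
$F = -33$ ($F = \left(-3\right) 11 = -33$)
$S = 36100$ ($S = \left(-1 + 191\right)^{2} = 190^{2} = 36100$)
$j = -232$
$v{\left(U \right)} = - \frac{1160}{U}$ ($v{\left(U \right)} = 5 \left(- \frac{232}{U}\right) = - \frac{1160}{U}$)
$\frac{v{\left(573 \right)} + N{\left(-313,F \right)}}{S + 63130} = \frac{- \frac{1160}{573} - -10329}{36100 + 63130} = \frac{\left(-1160\right) \frac{1}{573} + 10329}{99230} = \left(- \frac{1160}{573} + 10329\right) \frac{1}{99230} = \frac{5917357}{573} \cdot \frac{1}{99230} = \frac{5917357}{56858790}$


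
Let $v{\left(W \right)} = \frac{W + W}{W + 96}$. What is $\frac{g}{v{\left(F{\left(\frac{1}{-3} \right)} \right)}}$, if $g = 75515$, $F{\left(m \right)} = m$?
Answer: $- \frac{21672805}{2} \approx -1.0836 \cdot 10^{7}$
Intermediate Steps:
$v{\left(W \right)} = \frac{2 W}{96 + W}$
$\frac{g}{v{\left(F{\left(\frac{1}{-3} \right)} \right)}} = \frac{75515}{2 \frac{1}{-3} \frac{1}{96 + \frac{1}{-3}}} = \frac{75515}{2 \left(- \frac{1}{3}\right) \frac{1}{96 - \frac{1}{3}}} = \frac{75515}{2 \left(- \frac{1}{3}\right) \frac{1}{\frac{287}{3}}} = \frac{75515}{2 \left(- \frac{1}{3}\right) \frac{3}{287}} = \frac{75515}{- \frac{2}{287}} = 75515 \left(- \frac{287}{2}\right) = - \frac{21672805}{2}$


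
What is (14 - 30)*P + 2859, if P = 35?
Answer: 2299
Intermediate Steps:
(14 - 30)*P + 2859 = (14 - 30)*35 + 2859 = -16*35 + 2859 = -560 + 2859 = 2299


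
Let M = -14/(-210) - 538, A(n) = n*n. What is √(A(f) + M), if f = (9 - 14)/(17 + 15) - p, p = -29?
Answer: √67744185/480 ≈ 17.147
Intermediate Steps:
f = 923/32 (f = (9 - 14)/(17 + 15) - 1*(-29) = -5/32 + 29 = 923/32 ≈ 28.844)
A(n) = n²
M = -8069/15 (M = -14*(-1/210) - 538 = 1/15 - 538 = -8069/15 ≈ -537.93)
√(A(f) + M) = √((923/32)² - 8069/15) = √(851929/1024 - 8069/15) = √(4516279/15360) = √67744185/480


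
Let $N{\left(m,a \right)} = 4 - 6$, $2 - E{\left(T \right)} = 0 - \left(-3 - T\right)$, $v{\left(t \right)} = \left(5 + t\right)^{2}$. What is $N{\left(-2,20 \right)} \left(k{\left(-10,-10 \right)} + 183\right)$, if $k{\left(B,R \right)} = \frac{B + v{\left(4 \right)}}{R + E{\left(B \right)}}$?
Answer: $-224$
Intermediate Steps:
$E{\left(T \right)} = -1 - T$ ($E{\left(T \right)} = 2 - \left(0 - \left(-3 - T\right)\right) = 2 - \left(0 + \left(3 + T\right)\right) = 2 - \left(3 + T\right) = -1 - T$)
$N{\left(m,a \right)} = -2$
$k{\left(B,R \right)} = \frac{81 + B}{-1 + R - B}$ ($k{\left(B,R \right)} = \frac{B + \left(5 + 4\right)^{2}}{R - \left(1 + B\right)} = \frac{B + 9^{2}}{-1 + R - B} = \frac{B + 81}{-1 + R - B} = \frac{81 + B}{-1 + R - B}$)
$N{\left(-2,20 \right)} \left(k{\left(-10,-10 \right)} + 183\right) = - 2 \left(\frac{-81 - -10}{1 - 10 - -10} + 183\right) = - 2 \left(\frac{-81 + 10}{1 - 10 + 10} + 183\right) = - 2 \left(1^{-1} \left(-71\right) + 183\right) = - 2 \left(1 \left(-71\right) + 183\right) = - 2 \left(-71 + 183\right) = \left(-2\right) 112 = -224$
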